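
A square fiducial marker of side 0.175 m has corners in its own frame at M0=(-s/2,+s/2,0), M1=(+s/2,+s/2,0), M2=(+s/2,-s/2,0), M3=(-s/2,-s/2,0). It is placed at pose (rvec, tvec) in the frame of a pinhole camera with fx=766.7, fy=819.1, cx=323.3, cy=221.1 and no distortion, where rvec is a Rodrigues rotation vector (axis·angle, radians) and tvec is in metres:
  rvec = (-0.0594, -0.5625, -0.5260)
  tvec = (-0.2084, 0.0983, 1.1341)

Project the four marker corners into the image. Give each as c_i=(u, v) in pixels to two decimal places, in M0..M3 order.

c0=(163.63, 381.29) c1=(257.05, 313.49) c2=(199.98, 208.71) c3=(100.40, 268.59)

Intrinsics K: fx=766.7, fy=819.1, cx=323.3, cy=221.1
Marker side s = 0.175 m; corners in marker frame (Z=0):
  M0 = (-0.0875, +0.0875, 0)
  M1 = (+0.0875, +0.0875, 0)
  M2 = (+0.0875, -0.0875, 0)
  M3 = (-0.0875, -0.0875, 0)
rvec = (-0.0594, -0.5625, -0.5260), |rvec| = θ = 0.77241 rad = 44.256°
Rodrigues: sinθ=0.69786, 1−cosθ=0.28377; R = I + sinθ·[k]× + (1−cosθ)·[k]×²:
    [+0.71791 +0.49113 -0.49335]
    [-0.45934 +0.86673 +0.19439]
    [+0.52307 +0.08706 +0.84783]
t = (-0.2084, 0.0983, 1.1341) m
M0: Pc = R·M0+t = (-0.22824, +0.21433, +1.09595); u = 766.7·(-0.22824)/1.09595 + 323.3 = 163.6261, v = 819.1·(+0.21433)/1.09595 + 221.1 = 381.2887
M1: Pc = R·M1+t = (-0.10261, +0.13395, +1.18749); u = 766.7·(-0.10261)/1.18749 + 323.3 = 257.0505, v = 819.1·(+0.13395)/1.18749 + 221.1 = 313.4928
M2: Pc = R·M2+t = (-0.18856, -0.01773, +1.17225); u = 766.7·(-0.18856)/1.17225 + 323.3 = 199.9765, v = 819.1·(-0.01773)/1.17225 + 221.1 = 208.7106
M3: Pc = R·M3+t = (-0.31419, +0.06265, +1.08071); u = 766.7·(-0.31419)/1.08071 + 323.3 = 100.4007, v = 819.1·(+0.06265)/1.08071 + 221.1 = 268.5870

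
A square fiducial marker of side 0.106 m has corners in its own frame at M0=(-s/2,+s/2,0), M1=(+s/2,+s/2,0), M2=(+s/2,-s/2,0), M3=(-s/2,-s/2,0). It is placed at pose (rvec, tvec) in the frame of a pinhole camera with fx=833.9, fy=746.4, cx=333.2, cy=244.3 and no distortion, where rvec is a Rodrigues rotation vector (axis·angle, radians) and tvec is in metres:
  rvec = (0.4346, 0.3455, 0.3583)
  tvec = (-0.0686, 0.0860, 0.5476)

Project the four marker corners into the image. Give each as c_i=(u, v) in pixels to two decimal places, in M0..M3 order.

Intrinsics K: fx=833.9, fy=746.4, cx=333.2, cy=244.3
Marker side s = 0.106 m; corners in marker frame (Z=0):
  M0 = (-0.0530, +0.0530, 0)
  M1 = (+0.0530, +0.0530, 0)
  M2 = (+0.0530, -0.0530, 0)
  M3 = (-0.0530, -0.0530, 0)
rvec = (0.4346, 0.3455, 0.3583), |rvec| = θ = 0.66078 rad = 37.860°
Rodrigues: sinθ=0.61373, 1−cosθ=0.21048; R = I + sinθ·[k]× + (1−cosθ)·[k]×²:
    [+0.88057 -0.26040 +0.39597]
    [+0.40517 +0.84706 -0.34398]
    [-0.24583 +0.46333 +0.85140]
t = (-0.0686, 0.0860, 0.5476) m
M0: Pc = R·M0+t = (-0.12907, +0.10942, +0.58519); u = 833.9·(-0.12907)/0.58519 + 333.2 = 149.2709, v = 746.4·(+0.10942)/0.58519 + 244.3 = 383.8643
M1: Pc = R·M1+t = (-0.03573, +0.15237, +0.55913); u = 833.9·(-0.03573)/0.55913 + 333.2 = 279.9091, v = 746.4·(+0.15237)/0.55913 + 244.3 = 447.7023
M2: Pc = R·M2+t = (-0.00813, +0.06258, +0.51001); u = 833.9·(-0.00813)/0.51001 + 333.2 = 319.9095, v = 746.4·(+0.06258)/0.51001 + 244.3 = 335.8852
M3: Pc = R·M3+t = (-0.10147, +0.01963, +0.53607); u = 833.9·(-0.10147)/0.53607 + 333.2 = 175.3581, v = 746.4·(+0.01963)/0.53607 + 244.3 = 271.6340

c0=(149.27, 383.86) c1=(279.91, 447.70) c2=(319.91, 335.89) c3=(175.36, 271.63)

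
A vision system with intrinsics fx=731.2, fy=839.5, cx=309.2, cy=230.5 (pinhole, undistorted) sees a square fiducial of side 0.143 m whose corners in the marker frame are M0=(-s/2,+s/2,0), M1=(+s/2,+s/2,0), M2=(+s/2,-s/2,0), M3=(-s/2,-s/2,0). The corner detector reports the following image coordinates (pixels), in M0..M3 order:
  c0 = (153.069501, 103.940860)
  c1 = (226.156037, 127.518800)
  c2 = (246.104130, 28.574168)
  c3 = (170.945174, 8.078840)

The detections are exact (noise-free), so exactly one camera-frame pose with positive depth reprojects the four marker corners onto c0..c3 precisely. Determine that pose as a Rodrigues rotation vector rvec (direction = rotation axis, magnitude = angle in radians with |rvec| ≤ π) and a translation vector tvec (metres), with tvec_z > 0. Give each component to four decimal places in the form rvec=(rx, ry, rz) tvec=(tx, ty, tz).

Intrinsics K: fx=731.2, fy=839.5, cx=309.2, cy=230.5
Marker side s = 0.143 m; corners in marker frame (Z=0):
  M0 = (-0.0715, +0.0715, 0)
  M1 = (+0.0715, +0.0715, 0)
  M2 = (+0.0715, -0.0715, 0)
  M3 = (-0.0715, -0.0715, 0)
Detected image corners:
  c0 = (153.069501, 103.940860) px
  c1 = (226.156037, 127.518800) px
  c2 = (246.104130, 28.574168) px
  c3 = (170.945174, 8.078840) px
Planar DLT: solve 8×8 A·h = b for H (H[2,2]=1):
  H  [+468.29524 -105.95043 +198.31456]
  H  [+137.37578 +689.76047 +67.28816]
  H  [-0.25106 +0.13146 +1.00000]
B = K⁻¹H; ‖b₁‖=0.821308, ‖b₂‖=0.821308; λ = 2/(‖b₁‖+‖b₂‖) = 1.217570, sign → tz>0 ⇒ λ=+1.217570
r₁ = λ·B[:,0] = (+0.90905,+0.28317,-0.30568); r₂ = λ·B[:,1] = (-0.24411,+0.95645,+0.16007)
r₃ = r₁×r₂ = (+0.33769,-0.07089,+0.93858); SVD([r₁ r₂ r₃]) → R = UVᵀ:
  R  [+0.90905 -0.24411 +0.33769]
  R  [+0.28317 +0.95645 -0.07089]
  R  [-0.30568 +0.16007 +0.93858]
t = (-0.18464, -0.23671, +1.21757) m
tr R = 2.804080; θ = arccos((tr R − 1)/2) = 0.446324 rad = 25.572°
axis k = ((R−Rᵀ)₃₂, (R−Rᵀ)₁₃, (R−Rᵀ)₂₁) / (2 sinθ) = (+0.267525, +0.745241, +0.610774)
rvec = θ·k = (+0.119403, +0.332619, +0.272603)

rvec=(0.1194, 0.3326, 0.2726) tvec=(-0.1846, -0.2367, 1.2176)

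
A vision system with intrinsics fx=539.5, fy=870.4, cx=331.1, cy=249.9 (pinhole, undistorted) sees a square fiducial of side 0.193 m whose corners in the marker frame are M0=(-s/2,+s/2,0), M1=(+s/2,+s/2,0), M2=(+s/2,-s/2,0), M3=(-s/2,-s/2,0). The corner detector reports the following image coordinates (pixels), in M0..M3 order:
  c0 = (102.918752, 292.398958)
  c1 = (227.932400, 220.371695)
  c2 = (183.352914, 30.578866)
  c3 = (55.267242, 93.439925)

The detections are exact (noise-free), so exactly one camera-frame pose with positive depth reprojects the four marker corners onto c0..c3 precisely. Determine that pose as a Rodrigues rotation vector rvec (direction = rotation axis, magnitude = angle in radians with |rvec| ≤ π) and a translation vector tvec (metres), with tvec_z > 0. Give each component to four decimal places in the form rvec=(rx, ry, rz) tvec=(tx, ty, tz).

rvec=(-0.0113, -0.2117, -0.3592) tvec=(-0.2816, -0.0851, 0.8121)

Intrinsics K: fx=539.5, fy=870.4, cx=331.1, cy=249.9
Marker side s = 0.193 m; corners in marker frame (Z=0):
  M0 = (-0.0965, +0.0965, 0)
  M1 = (+0.0965, +0.0965, 0)
  M2 = (+0.0965, -0.0965, 0)
  M3 = (-0.0965, -0.0965, 0)
Detected image corners:
  c0 = (102.918752, 292.398958) px
  c1 = (227.932400, 220.371695) px
  c2 = (183.352914, 30.578866) px
  c3 = (55.267242, 93.439925) px
Planar DLT: solve 8×8 A·h = b for H (H[2,2]=1):
  H  [+692.06964 +243.38758 +144.00143]
  H  [-308.82684 +1011.73577 +158.67131]
  H  [+0.25565 +0.03262 +1.00000]
B = K⁻¹H; ‖b₁‖=1.231411, ‖b₂‖=1.231411; λ = 2/(‖b₁‖+‖b₂‖) = 0.812077, sign → tz>0 ⇒ λ=+0.812077
r₁ = λ·B[:,0] = (+0.91432,-0.34774,+0.20761); r₂ = λ·B[:,1] = (+0.35010,+0.93634,+0.02649)
r₃ = r₁×r₂ = (-0.20360,+0.04847,+0.97785); SVD([r₁ r₂ r₃]) → R = UVᵀ:
  R  [+0.91432 +0.35010 -0.20360]
  R  [-0.34774 +0.93634 +0.04847]
  R  [+0.20761 +0.02649 +0.97785]
t = (-0.28163, -0.08512, +0.81208) m
tr R = 2.828507; θ = arccos((tr R − 1)/2) = 0.417135 rad = 23.900°
axis k = ((R−Rᵀ)₃₂, (R−Rᵀ)₁₃, (R−Rᵀ)₂₁) / (2 sinθ) = (-0.027127, -0.507494, -0.861228)
rvec = θ·k = (-0.011315, -0.211694, -0.359249)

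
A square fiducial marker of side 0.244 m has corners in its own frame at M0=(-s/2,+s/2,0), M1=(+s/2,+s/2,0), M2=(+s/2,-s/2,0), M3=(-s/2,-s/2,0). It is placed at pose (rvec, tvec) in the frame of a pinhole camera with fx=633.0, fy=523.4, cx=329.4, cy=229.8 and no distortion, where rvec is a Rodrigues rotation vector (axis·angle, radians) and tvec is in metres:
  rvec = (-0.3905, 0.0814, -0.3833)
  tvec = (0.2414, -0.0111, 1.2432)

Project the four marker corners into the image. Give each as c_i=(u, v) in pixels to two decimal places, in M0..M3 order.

Intrinsics K: fx=633.0, fy=523.4, cx=329.4, cy=229.8
Marker side s = 0.244 m; corners in marker frame (Z=0):
  M0 = (-0.1220, +0.1220, 0)
  M1 = (+0.1220, +0.1220, 0)
  M2 = (+0.1220, -0.1220, 0)
  M3 = (-0.1220, -0.1220, 0)
rvec = (-0.3905, 0.0814, -0.3833), |rvec| = θ = 0.55320 rad = 31.696°
Rodrigues: sinθ=0.52542, 1−cosθ=0.14915; R = I + sinθ·[k]× + (1−cosθ)·[k]×²:
    [+0.92517 +0.34855 +0.15026]
    [-0.37954 +0.85407 +0.35568]
    [-0.00436 -0.38609 +0.92245]
t = (0.2414, -0.0111, 1.2432) m
M0: Pc = R·M0+t = (+0.17105, +0.13940, +1.19663); u = 633.0·(+0.17105)/1.19663 + 329.4 = 419.8849, v = 523.4·(+0.13940)/1.19663 + 229.8 = 290.7733
M1: Pc = R·M1+t = (+0.39679, +0.04679, +1.19556); u = 633.0·(+0.39679)/1.19556 + 329.4 = 539.4852, v = 523.4·(+0.04679)/1.19556 + 229.8 = 250.2854
M2: Pc = R·M2+t = (+0.31175, -0.16160, +1.28977); u = 633.0·(+0.31175)/1.28977 + 329.4 = 482.4005, v = 523.4·(-0.16160)/1.28977 + 229.8 = 164.2210
M3: Pc = R·M3+t = (+0.08601, -0.06899, +1.29084); u = 633.0·(+0.08601)/1.29084 + 329.4 = 371.5757, v = 523.4·(-0.06899)/1.29084 + 229.8 = 201.8250

c0=(419.88, 290.77) c1=(539.49, 250.29) c2=(482.40, 164.22) c3=(371.58, 201.82)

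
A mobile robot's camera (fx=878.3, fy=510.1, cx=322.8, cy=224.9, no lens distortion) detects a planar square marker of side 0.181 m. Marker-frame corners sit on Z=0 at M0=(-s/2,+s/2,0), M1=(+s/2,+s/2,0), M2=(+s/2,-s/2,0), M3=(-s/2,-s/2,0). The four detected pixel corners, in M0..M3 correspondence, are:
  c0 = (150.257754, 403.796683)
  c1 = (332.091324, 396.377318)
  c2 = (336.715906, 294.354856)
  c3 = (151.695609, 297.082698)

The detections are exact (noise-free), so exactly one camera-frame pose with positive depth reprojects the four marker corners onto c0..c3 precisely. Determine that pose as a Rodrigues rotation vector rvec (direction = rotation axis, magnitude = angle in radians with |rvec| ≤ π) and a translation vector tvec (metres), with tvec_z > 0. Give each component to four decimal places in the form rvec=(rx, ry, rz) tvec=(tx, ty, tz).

Intrinsics K: fx=878.3, fy=510.1, cx=322.8, cy=224.9
Marker side s = 0.181 m; corners in marker frame (Z=0):
  M0 = (-0.0905, +0.0905, 0)
  M1 = (+0.0905, +0.0905, 0)
  M2 = (+0.0905, -0.0905, 0)
  M3 = (-0.0905, -0.0905, 0)
Detected image corners:
  c0 = (150.257754, 403.796683) px
  c1 = (332.091324, 396.377318) px
  c2 = (336.715906, 294.354856) px
  c3 = (151.695609, 297.082698) px
Planar DLT: solve 8×8 A·h = b for H (H[2,2]=1):
  H  [+1074.78294 +7.36136 +244.77816]
  H  [+59.94791 +611.17230 +348.31782]
  H  [+0.25322 +0.10017 +1.00000]
B = K⁻¹H; ‖b₁‖=1.158666, ‖b₂‖=1.158666; λ = 2/(‖b₁‖+‖b₂‖) = 0.863061, sign → tz>0 ⇒ λ=+0.863061
r₁ = λ·B[:,0] = (+0.97581,+0.00507,+0.21855); r₂ = λ·B[:,1] = (-0.02454,+0.99595,+0.08645)
r₃ = r₁×r₂ = (-0.21722,-0.08972,+0.97199); SVD([r₁ r₂ r₃]) → R = UVᵀ:
  R  [+0.97581 -0.02454 -0.21722]
  R  [+0.00507 +0.99595 -0.08972]
  R  [+0.21855 +0.08645 +0.97199]
t = (-0.07667, +0.20882, +0.86306) m
tr R = 2.943757; θ = arccos((tr R − 1)/2) = 0.237715 rad = 13.620°
axis k = ((R−Rᵀ)₃₂, (R−Rᵀ)₁₃, (R−Rᵀ)₂₁) / (2 sinθ) = (+0.374076, -0.925264, +0.062878)
rvec = θ·k = (+0.088924, -0.219950, +0.014947)

rvec=(0.0889, -0.2199, 0.0149) tvec=(-0.0767, 0.2088, 0.8631)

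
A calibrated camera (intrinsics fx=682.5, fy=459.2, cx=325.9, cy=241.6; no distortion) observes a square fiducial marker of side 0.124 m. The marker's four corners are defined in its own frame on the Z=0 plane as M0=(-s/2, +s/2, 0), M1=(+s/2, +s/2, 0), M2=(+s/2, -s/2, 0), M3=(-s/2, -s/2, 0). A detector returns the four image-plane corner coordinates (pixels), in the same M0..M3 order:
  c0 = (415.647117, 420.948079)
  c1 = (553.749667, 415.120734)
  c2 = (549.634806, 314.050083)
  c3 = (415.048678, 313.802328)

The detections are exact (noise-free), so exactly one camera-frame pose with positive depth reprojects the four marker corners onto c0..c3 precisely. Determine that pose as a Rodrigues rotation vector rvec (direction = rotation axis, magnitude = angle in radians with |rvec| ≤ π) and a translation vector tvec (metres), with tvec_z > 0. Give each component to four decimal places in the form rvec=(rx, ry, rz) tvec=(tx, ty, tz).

rvec=(-0.1192, -0.2664, 0.0282) tvec=(0.1312, 0.1511, 0.5613)

Intrinsics K: fx=682.5, fy=459.2, cx=325.9, cy=241.6
Marker side s = 0.124 m; corners in marker frame (Z=0):
  M0 = (-0.0620, +0.0620, 0)
  M1 = (+0.0620, +0.0620, 0)
  M2 = (+0.0620, -0.0620, 0)
  M3 = (-0.0620, -0.0620, 0)
Detected image corners:
  c0 = (415.647117, 420.948079) px
  c1 = (553.749667, 415.120734) px
  c2 = (549.634806, 314.050083) px
  c3 = (415.048678, 313.802328) px
Planar DLT: solve 8×8 A·h = b for H (H[2,2]=1):
  H  [+1324.10407 -85.03800 +485.46887]
  H  [+147.93946 +759.81586 +365.24292]
  H  [+0.46481 -0.21602 +1.00000]
B = K⁻¹H; ‖b₁‖=1.781584, ‖b₂‖=1.781584; λ = 2/(‖b₁‖+‖b₂‖) = 0.561298, sign → tz>0 ⇒ λ=+0.561298
r₁ = λ·B[:,0] = (+0.96438,+0.04357,+0.26089); r₂ = λ·B[:,1] = (-0.01204,+0.99255,-0.12125)
r₃ = r₁×r₂ = (-0.26423,+0.11379,+0.95772); SVD([r₁ r₂ r₃]) → R = UVᵀ:
  R  [+0.96438 -0.01204 -0.26423]
  R  [+0.04357 +0.99255 +0.11379]
  R  [+0.26089 -0.12125 +0.95772]
t = (+0.13123, +0.15113, +0.56130) m
tr R = 2.914654; θ = arccos((tr R − 1)/2) = 0.293189 rad = 16.798°
axis k = ((R−Rᵀ)₃₂, (R−Rᵀ)₁₃, (R−Rᵀ)₂₁) / (2 sinθ) = (-0.406650, -0.908505, +0.096198)
rvec = θ·k = (-0.119225, -0.266364, +0.028204)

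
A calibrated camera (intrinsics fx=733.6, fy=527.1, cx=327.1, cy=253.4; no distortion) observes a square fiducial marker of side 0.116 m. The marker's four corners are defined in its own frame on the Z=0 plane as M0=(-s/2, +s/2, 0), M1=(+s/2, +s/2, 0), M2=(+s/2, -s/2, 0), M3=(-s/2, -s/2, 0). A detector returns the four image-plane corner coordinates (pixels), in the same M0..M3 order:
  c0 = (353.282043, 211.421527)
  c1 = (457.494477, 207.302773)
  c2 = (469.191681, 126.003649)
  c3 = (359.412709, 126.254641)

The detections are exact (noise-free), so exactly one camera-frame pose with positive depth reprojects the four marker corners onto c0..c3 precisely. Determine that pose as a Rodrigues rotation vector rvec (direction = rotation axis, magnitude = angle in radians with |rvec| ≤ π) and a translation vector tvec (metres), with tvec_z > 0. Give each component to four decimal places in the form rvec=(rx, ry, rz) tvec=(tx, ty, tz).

rvec=(0.3631, -0.3172, -0.0200) tvec=(0.0834, -0.1170, 0.7294)

Intrinsics K: fx=733.6, fy=527.1, cx=327.1, cy=253.4
Marker side s = 0.116 m; corners in marker frame (Z=0):
  M0 = (-0.0580, +0.0580, 0)
  M1 = (+0.0580, +0.0580, 0)
  M2 = (+0.0580, -0.0580, 0)
  M3 = (-0.0580, -0.0580, 0)
Detected image corners:
  c0 = (353.282043, 211.421527) px
  c1 = (457.494477, 207.302773) px
  c2 = (469.191681, 126.003649) px
  c3 = (359.412709, 126.254641) px
Planar DLT: solve 8×8 A·h = b for H (H[2,2]=1):
  H  [+1091.08246 +120.50657 +411.00272]
  H  [+50.02259 +798.13546 +168.88513]
  H  [+0.41327 +0.48293 +1.00000]
B = K⁻¹H; ‖b₁‖=1.370928, ‖b₂‖=1.370928; λ = 2/(‖b₁‖+‖b₂‖) = 0.729433, sign → tz>0 ⇒ λ=+0.729433
r₁ = λ·B[:,0] = (+0.95047,-0.07570,+0.30145); r₂ = λ·B[:,1] = (-0.03725,+0.93516,+0.35226)
r₃ = r₁×r₂ = (-0.30857,-0.34604,+0.88602); SVD([r₁ r₂ r₃]) → R = UVᵀ:
  R  [+0.95047 -0.03725 -0.30857]
  R  [-0.07570 +0.93516 -0.34604]
  R  [+0.30145 +0.35226 +0.88602]
t = (+0.08343, -0.11696, +0.72943) m
tr R = 2.771652; θ = arccos((tr R − 1)/2) = 0.482525 rad = 27.647°
axis k = ((R−Rᵀ)₃₂, (R−Rᵀ)₁₃, (R−Rᵀ)₂₁) / (2 sinθ) = (+0.752460, -0.657334, -0.041433)
rvec = θ·k = (+0.363081, -0.317180, -0.019993)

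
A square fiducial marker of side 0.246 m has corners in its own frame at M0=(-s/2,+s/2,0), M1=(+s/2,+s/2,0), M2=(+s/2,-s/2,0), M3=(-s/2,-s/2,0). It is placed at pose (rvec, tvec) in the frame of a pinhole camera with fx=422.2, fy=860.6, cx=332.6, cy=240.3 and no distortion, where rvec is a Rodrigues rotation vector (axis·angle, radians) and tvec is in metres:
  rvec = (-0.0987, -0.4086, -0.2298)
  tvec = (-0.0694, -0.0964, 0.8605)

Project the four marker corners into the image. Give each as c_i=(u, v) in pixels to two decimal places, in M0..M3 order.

c0=(254.16, 291.19) c1=(365.27, 238.46) c2=(337.54, 14.51) c3=(224.69, 39.20)

Intrinsics K: fx=422.2, fy=860.6, cx=332.6, cy=240.3
Marker side s = 0.246 m; corners in marker frame (Z=0):
  M0 = (-0.1230, +0.1230, 0)
  M1 = (+0.1230, +0.1230, 0)
  M2 = (+0.1230, -0.1230, 0)
  M3 = (-0.1230, -0.1230, 0)
rvec = (-0.0987, -0.4086, -0.2298), |rvec| = θ = 0.47907 rad = 27.448°
Rodrigues: sinθ=0.46095, 1−cosθ=0.11257; R = I + sinθ·[k]× + (1−cosθ)·[k]×²:
    [+0.89220 +0.24089 -0.38202]
    [-0.20133 +0.96932 +0.14102]
    [+0.40427 -0.04891 +0.91333]
t = (-0.0694, -0.0964, 0.8605) m
M0: Pc = R·M0+t = (-0.14951, +0.04759, +0.80476); u = 422.2·(-0.14951)/0.80476 + 332.6 = 254.1619, v = 860.6·(+0.04759)/0.80476 + 240.3 = 291.1918
M1: Pc = R·M1+t = (+0.06997, -0.00194, +0.90421); u = 422.2·(+0.06997)/0.90421 + 332.6 = 365.2713, v = 860.6·(-0.00194)/0.90421 + 240.3 = 238.4562
M2: Pc = R·M2+t = (+0.01071, -0.24039, +0.91624); u = 422.2·(+0.01071)/0.91624 + 332.6 = 337.5358, v = 860.6·(-0.24039)/0.91624 + 240.3 = 14.5088
M3: Pc = R·M3+t = (-0.20877, -0.19086, +0.81679); u = 422.2·(-0.20877)/0.81679 + 332.6 = 224.6860, v = 860.6·(-0.19086)/0.81679 + 240.3 = 39.2000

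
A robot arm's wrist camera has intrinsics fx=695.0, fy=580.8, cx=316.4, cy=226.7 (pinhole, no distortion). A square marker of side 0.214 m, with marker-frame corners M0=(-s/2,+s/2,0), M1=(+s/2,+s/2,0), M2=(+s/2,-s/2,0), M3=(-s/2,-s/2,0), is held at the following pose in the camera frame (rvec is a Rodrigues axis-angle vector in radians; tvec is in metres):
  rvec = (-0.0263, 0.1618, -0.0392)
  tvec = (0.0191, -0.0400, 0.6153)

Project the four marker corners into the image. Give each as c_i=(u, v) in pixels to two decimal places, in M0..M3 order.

c0=(225.32, 292.49) c1=(466.58, 287.69) c2=(455.89, 80.57) c3=(217.59, 96.51)

Intrinsics K: fx=695.0, fy=580.8, cx=316.4, cy=226.7
Marker side s = 0.214 m; corners in marker frame (Z=0):
  M0 = (-0.1070, +0.1070, 0)
  M1 = (+0.1070, +0.1070, 0)
  M2 = (+0.1070, -0.1070, 0)
  M3 = (-0.1070, -0.1070, 0)
rvec = (-0.0263, 0.1618, -0.0392), |rvec| = θ = 0.16855 rad = 9.657°
Rodrigues: sinθ=0.16775, 1−cosθ=0.01417; R = I + sinθ·[k]× + (1−cosθ)·[k]×²:
    [+0.98617 +0.03689 +0.16155]
    [-0.04114 +0.99889 +0.02301]
    [-0.16052 -0.02934 +0.98660]
t = (0.0191, -0.0400, 0.6153) m
M0: Pc = R·M0+t = (-0.08247, +0.07128, +0.62934); u = 695.0·(-0.08247)/0.62934 + 316.4 = 225.3217, v = 580.8·(+0.07128)/0.62934 + 226.7 = 292.4852
M1: Pc = R·M1+t = (+0.12857, +0.06248, +0.59498); u = 695.0·(+0.12857)/0.59498 + 316.4 = 466.5800, v = 580.8·(+0.06248)/0.59498 + 226.7 = 287.6898
M2: Pc = R·M2+t = (+0.12067, -0.15128, +0.60126); u = 695.0·(+0.12067)/0.60126 + 316.4 = 455.8861, v = 580.8·(-0.15128)/0.60126 + 226.7 = 80.5660
M3: Pc = R·M3+t = (-0.09037, -0.14248, +0.63562); u = 695.0·(-0.09037)/0.63562 + 316.4 = 217.5888, v = 580.8·(-0.14248)/0.63562 + 226.7 = 96.5080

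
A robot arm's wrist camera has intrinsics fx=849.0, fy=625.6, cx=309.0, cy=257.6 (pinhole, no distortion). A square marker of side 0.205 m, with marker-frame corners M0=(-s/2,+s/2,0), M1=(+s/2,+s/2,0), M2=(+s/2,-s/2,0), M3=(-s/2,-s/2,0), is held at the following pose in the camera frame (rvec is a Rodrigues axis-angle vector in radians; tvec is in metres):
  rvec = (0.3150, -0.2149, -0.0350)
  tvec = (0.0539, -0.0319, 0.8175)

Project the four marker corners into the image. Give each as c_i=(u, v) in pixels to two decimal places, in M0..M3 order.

Intrinsics K: fx=849.0, fy=625.6, cx=309.0, cy=257.6
Marker side s = 0.205 m; corners in marker frame (Z=0):
  M0 = (-0.1025, +0.1025, 0)
  M1 = (+0.1025, +0.1025, 0)
  M2 = (+0.1025, -0.1025, 0)
  M3 = (-0.1025, -0.1025, 0)
rvec = (0.3150, -0.2149, -0.0350), |rvec| = θ = 0.38293 rad = 21.940°
Rodrigues: sinθ=0.37364, 1−cosθ=0.07242; R = I + sinθ·[k]× + (1−cosθ)·[k]×²:
    [+0.97658 +0.00072 -0.21513]
    [-0.06759 +0.95039 -0.30364]
    [+0.20424 +0.31107 +0.92818]
t = (0.0539, -0.0319, 0.8175) m
M0: Pc = R·M0+t = (-0.04613, +0.07244, +0.82845); u = 849.0·(-0.04613)/0.82845 + 309.0 = 261.7293, v = 625.6·(+0.07244)/0.82845 + 257.6 = 312.3043
M1: Pc = R·M1+t = (+0.15407, +0.05859, +0.87032); u = 849.0·(+0.15407)/0.87032 + 309.0 = 459.2991, v = 625.6·(+0.05859)/0.87032 + 257.6 = 299.7133
M2: Pc = R·M2+t = (+0.15393, -0.13624, +0.80655); u = 849.0·(+0.15393)/0.80655 + 309.0 = 471.0280, v = 625.6·(-0.13624)/0.80655 + 257.6 = 151.9239
M3: Pc = R·M3+t = (-0.04627, -0.12239, +0.76468); u = 849.0·(-0.04627)/0.76468 + 309.0 = 257.6242, v = 625.6·(-0.12239)/0.76468 + 257.6 = 157.4728

c0=(261.73, 312.30) c1=(459.30, 299.71) c2=(471.03, 151.92) c3=(257.62, 157.47)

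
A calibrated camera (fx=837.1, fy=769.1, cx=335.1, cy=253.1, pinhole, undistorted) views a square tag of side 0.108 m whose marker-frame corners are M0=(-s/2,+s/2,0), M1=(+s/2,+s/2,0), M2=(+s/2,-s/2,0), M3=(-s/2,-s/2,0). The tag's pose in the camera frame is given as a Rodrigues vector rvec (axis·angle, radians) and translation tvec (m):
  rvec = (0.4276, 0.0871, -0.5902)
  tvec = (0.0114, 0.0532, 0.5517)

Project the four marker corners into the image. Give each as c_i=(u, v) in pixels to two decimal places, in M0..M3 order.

c0=(330.26, 413.74) c1=(463.90, 342.77) c2=(377.13, 230.65) c3=(237.23, 311.24)

Intrinsics K: fx=837.1, fy=769.1, cx=335.1, cy=253.1
Marker side s = 0.108 m; corners in marker frame (Z=0):
  M0 = (-0.0540, +0.0540, 0)
  M1 = (+0.0540, +0.0540, 0)
  M2 = (+0.0540, -0.0540, 0)
  M3 = (-0.0540, -0.0540, 0)
rvec = (0.4276, 0.0871, -0.5902), |rvec| = θ = 0.73401 rad = 42.055°
Rodrigues: sinθ=0.66985, 1−cosθ=0.25750; R = I + sinθ·[k]× + (1−cosθ)·[k]×²:
    [+0.82989 +0.55641 -0.04113]
    [-0.52081 +0.74612 -0.41479]
    [-0.20011 +0.36566 +0.90898]
t = (0.0114, 0.0532, 0.5517) m
M0: Pc = R·M0+t = (-0.00337, +0.12161, +0.58225); u = 837.1·(-0.00337)/0.58225 + 335.1 = 330.2585, v = 769.1·(+0.12161)/0.58225 + 253.1 = 413.7415
M1: Pc = R·M1+t = (+0.08626, +0.06537, +0.56064); u = 837.1·(+0.08626)/0.56064 + 335.1 = 463.8965, v = 769.1·(+0.06537)/0.56064 + 253.1 = 342.7719
M2: Pc = R·M2+t = (+0.02617, -0.01521, +0.52115); u = 837.1·(+0.02617)/0.52115 + 335.1 = 377.1318, v = 769.1·(-0.01521)/0.52115 + 253.1 = 230.6468
M3: Pc = R·M3+t = (-0.06346, +0.04103, +0.54276); u = 837.1·(-0.06346)/0.54276 + 335.1 = 237.2252, v = 769.1·(+0.04103)/0.54276 + 253.1 = 311.2447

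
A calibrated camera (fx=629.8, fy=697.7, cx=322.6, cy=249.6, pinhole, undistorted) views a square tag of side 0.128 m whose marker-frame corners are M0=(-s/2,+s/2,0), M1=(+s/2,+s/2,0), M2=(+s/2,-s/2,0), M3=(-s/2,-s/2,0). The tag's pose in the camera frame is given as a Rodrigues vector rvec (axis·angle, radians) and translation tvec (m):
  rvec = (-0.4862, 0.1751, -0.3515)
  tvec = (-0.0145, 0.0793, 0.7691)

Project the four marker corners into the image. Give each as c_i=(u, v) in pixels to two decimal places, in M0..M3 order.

Intrinsics K: fx=629.8, fy=697.7, cx=322.6, cy=249.6
Marker side s = 0.128 m; corners in marker frame (Z=0):
  M0 = (-0.0640, +0.0640, 0)
  M1 = (+0.0640, +0.0640, 0)
  M2 = (+0.0640, -0.0640, 0)
  M3 = (-0.0640, -0.0640, 0)
rvec = (-0.4862, 0.1751, -0.3515), |rvec| = θ = 0.62498 rad = 35.809°
Rodrigues: sinθ=0.58508, 1−cosθ=0.18903; R = I + sinθ·[k]× + (1−cosθ)·[k]×²:
    [+0.92537 +0.28786 +0.24663]
    [-0.37026 +0.82581 +0.42538]
    [-0.08122 -0.48495 +0.87076]
t = (-0.0145, 0.0793, 0.7691) m
M0: Pc = R·M0+t = (-0.05530, +0.15585, +0.74326); u = 629.8·(-0.05530)/0.74326 + 322.6 = 275.7412, v = 697.7·(+0.15585)/0.74326 + 249.6 = 395.8951
M1: Pc = R·M1+t = (+0.06315, +0.10846, +0.73287); u = 629.8·(+0.06315)/0.73287 + 322.6 = 376.8663, v = 697.7·(+0.10846)/0.73287 + 249.6 = 352.8512
M2: Pc = R·M2+t = (+0.02630, +0.00275, +0.79494); u = 629.8·(+0.02630)/0.79494 + 322.6 = 343.4370, v = 697.7·(+0.00275)/0.79494 + 249.6 = 252.0149
M3: Pc = R·M3+t = (-0.09215, +0.05014, +0.80533); u = 629.8·(-0.09215)/0.80533 + 322.6 = 250.5379, v = 697.7·(+0.05014)/0.80533 + 249.6 = 293.0428

c0=(275.74, 395.90) c1=(376.87, 352.85) c2=(343.44, 252.01) c3=(250.54, 293.04)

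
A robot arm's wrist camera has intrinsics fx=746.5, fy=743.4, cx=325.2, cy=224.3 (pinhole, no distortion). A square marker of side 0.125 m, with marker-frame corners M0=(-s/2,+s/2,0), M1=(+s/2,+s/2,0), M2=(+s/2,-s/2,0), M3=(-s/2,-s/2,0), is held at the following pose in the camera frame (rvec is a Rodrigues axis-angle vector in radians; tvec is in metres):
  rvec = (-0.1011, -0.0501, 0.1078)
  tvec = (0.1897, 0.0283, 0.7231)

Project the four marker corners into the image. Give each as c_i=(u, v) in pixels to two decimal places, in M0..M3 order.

c0=(451.83, 311.00) c1=(579.64, 324.52) c2=(588.51, 197.25) c3=(463.03, 182.99)

Intrinsics K: fx=746.5, fy=743.4, cx=325.2, cy=224.3
Marker side s = 0.125 m; corners in marker frame (Z=0):
  M0 = (-0.0625, +0.0625, 0)
  M1 = (+0.0625, +0.0625, 0)
  M2 = (+0.0625, -0.0625, 0)
  M3 = (-0.0625, -0.0625, 0)
rvec = (-0.1011, -0.0501, 0.1078), |rvec| = θ = 0.15605 rad = 8.941°
Rodrigues: sinθ=0.15542, 1−cosθ=0.01215; R = I + sinθ·[k]× + (1−cosθ)·[k]×²:
    [+0.99295 -0.10484 -0.05534]
    [+0.10989 +0.98910 +0.09800]
    [+0.04446 -0.10339 +0.99365]
t = (0.1897, 0.0283, 0.7231) m
M0: Pc = R·M0+t = (+0.12109, +0.08325, +0.71386); u = 746.5·(+0.12109)/0.71386 + 325.2 = 451.8251, v = 743.4·(+0.08325)/0.71386 + 224.3 = 310.9957
M1: Pc = R·M1+t = (+0.24521, +0.09699, +0.71942); u = 746.5·(+0.24521)/0.71942 + 325.2 = 579.6381, v = 743.4·(+0.09699)/0.71942 + 224.3 = 324.5202
M2: Pc = R·M2+t = (+0.25831, -0.02665, +0.73234); u = 746.5·(+0.25831)/0.73234 + 325.2 = 588.5060, v = 743.4·(-0.02665)/0.73234 + 224.3 = 197.2469
M3: Pc = R·M3+t = (+0.13419, -0.04039, +0.72678); u = 746.5·(+0.13419)/0.72678 + 325.2 = 463.0335, v = 743.4·(-0.04039)/0.72678 + 224.3 = 182.9896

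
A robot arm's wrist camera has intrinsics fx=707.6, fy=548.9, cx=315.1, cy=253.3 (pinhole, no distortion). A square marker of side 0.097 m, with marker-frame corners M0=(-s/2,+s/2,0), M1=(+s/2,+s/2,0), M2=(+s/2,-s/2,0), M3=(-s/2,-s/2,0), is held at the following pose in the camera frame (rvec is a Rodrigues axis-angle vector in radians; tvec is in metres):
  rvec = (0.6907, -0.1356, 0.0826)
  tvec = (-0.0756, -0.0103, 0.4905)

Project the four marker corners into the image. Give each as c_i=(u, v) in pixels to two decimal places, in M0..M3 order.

c0=(136.88, 280.49) c1=(270.18, 282.86) c2=(282.05, 199.22) c3=(131.17, 193.82)

Intrinsics K: fx=707.6, fy=548.9, cx=315.1, cy=253.3
Marker side s = 0.097 m; corners in marker frame (Z=0):
  M0 = (-0.0485, +0.0485, 0)
  M1 = (+0.0485, +0.0485, 0)
  M2 = (+0.0485, -0.0485, 0)
  M3 = (-0.0485, -0.0485, 0)
rvec = (0.6907, -0.1356, 0.0826), |rvec| = θ = 0.70871 rad = 40.606°
Rodrigues: sinθ=0.65086, 1−cosθ=0.24080; R = I + sinθ·[k]× + (1−cosθ)·[k]×²:
    [+0.98791 -0.12076 -0.09718]
    [+0.03096 +0.76801 -0.63968]
    [+0.15188 +0.62894 +0.76247]
t = (-0.0756, -0.0103, 0.4905) m
M0: Pc = R·M0+t = (-0.12937, +0.02545, +0.51364); u = 707.6·(-0.12937)/0.51364 + 315.1 = 136.8758, v = 548.9·(+0.02545)/0.51364 + 253.3 = 280.4944
M1: Pc = R·M1+t = (-0.03354, +0.02845, +0.52837); u = 707.6·(-0.03354)/0.52837 + 315.1 = 270.1788, v = 548.9·(+0.02845)/0.52837 + 253.3 = 282.8554
M2: Pc = R·M2+t = (-0.02183, -0.04605, +0.46736); u = 707.6·(-0.02183)/0.46736 + 315.1 = 282.0497, v = 548.9·(-0.04605)/0.46736 + 253.3 = 199.2191
M3: Pc = R·M3+t = (-0.11766, -0.04905, +0.45263); u = 707.6·(-0.11766)/0.45263 + 315.1 = 131.1658, v = 548.9·(-0.04905)/0.45263 + 253.3 = 193.8175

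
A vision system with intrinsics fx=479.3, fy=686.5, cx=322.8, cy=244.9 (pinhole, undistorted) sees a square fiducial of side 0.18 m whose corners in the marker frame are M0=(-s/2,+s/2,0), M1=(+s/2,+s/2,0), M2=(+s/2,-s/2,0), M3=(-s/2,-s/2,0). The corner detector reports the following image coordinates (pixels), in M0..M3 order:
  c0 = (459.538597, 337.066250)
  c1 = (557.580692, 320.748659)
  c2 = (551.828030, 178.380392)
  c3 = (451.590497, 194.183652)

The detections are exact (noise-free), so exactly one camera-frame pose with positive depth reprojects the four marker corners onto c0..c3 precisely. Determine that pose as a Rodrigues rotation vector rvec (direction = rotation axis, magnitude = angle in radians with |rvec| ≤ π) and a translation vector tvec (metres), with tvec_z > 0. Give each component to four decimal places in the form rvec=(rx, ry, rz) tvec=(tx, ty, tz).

rvec=(0.1017, -0.0344, -0.1093) tvec=(0.3256, 0.0167, 0.8551)

Intrinsics K: fx=479.3, fy=686.5, cx=322.8, cy=244.9
Marker side s = 0.18 m; corners in marker frame (Z=0):
  M0 = (-0.0900, +0.0900, 0)
  M1 = (+0.0900, +0.0900, 0)
  M2 = (+0.0900, -0.0900, 0)
  M3 = (-0.0900, -0.0900, 0)
Detected image corners:
  c0 = (459.538597, 337.066250) px
  c1 = (557.580692, 320.748659) px
  c2 = (551.828030, 178.380392) px
  c3 = (451.590497, 194.183652) px
Planar DLT: solve 8×8 A·h = b for H (H[2,2]=1):
  H  [+567.69622 +99.01073 +505.32168]
  H  [-80.57819 +823.45179 +258.34513]
  H  [+0.03363 +0.12070 +1.00000]
B = K⁻¹H; ‖b₁‖=1.169446, ‖b₂‖=1.169446; λ = 2/(‖b₁‖+‖b₂‖) = 0.855106, sign → tz>0 ⇒ λ=+0.855106
r₁ = λ·B[:,0] = (+0.99345,-0.11063,+0.02875); r₂ = λ·B[:,1] = (+0.10713,+0.98887,+0.10321)
r₃ = r₁×r₂ = (-0.03985,-0.09946,+0.99424); SVD([r₁ r₂ r₃]) → R = UVᵀ:
  R  [+0.99345 +0.10713 -0.03985]
  R  [-0.11063 +0.98887 -0.09946]
  R  [+0.02875 +0.10321 +0.99424]
t = (+0.32563, +0.01675, +0.85511) m
tr R = 2.976563; θ = arccos((tr R − 1)/2) = 0.153242 rad = 8.780°
axis k = ((R−Rᵀ)₃₂, (R−Rᵀ)₁₃, (R−Rᵀ)₂₁) / (2 sinθ) = (+0.663873, -0.224727, -0.713281)
rvec = θ·k = (+0.101734, -0.034438, -0.109305)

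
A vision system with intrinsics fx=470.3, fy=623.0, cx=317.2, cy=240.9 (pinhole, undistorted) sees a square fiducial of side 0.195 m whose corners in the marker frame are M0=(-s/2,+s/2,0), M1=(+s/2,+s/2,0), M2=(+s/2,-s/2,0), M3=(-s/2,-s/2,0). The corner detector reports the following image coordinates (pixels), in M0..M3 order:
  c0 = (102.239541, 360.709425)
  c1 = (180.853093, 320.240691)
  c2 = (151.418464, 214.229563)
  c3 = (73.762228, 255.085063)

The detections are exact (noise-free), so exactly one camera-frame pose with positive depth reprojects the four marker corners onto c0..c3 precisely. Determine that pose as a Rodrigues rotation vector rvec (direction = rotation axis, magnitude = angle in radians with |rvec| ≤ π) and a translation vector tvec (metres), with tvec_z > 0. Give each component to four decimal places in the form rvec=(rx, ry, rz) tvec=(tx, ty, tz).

rvec=(-0.0445, 0.0496, -0.3700) tvec=(-0.4346, 0.0801, 1.0738)

Intrinsics K: fx=470.3, fy=623.0, cx=317.2, cy=240.9
Marker side s = 0.195 m; corners in marker frame (Z=0):
  M0 = (-0.0975, +0.0975, 0)
  M1 = (+0.0975, +0.0975, 0)
  M2 = (+0.0975, -0.0975, 0)
  M3 = (-0.0975, -0.0975, 0)
Detected image corners:
  c0 = (102.239541, 360.709425) px
  c1 = (180.853093, 320.240691) px
  c2 = (151.418464, 214.229563) px
  c3 = (73.762228, 255.085063) px
Planar DLT: solve 8×8 A·h = b for H (H[2,2]=1):
  H  [+395.90972 +142.26715 +126.85628]
  H  [-219.32407 +528.58409 +287.38825]
  H  [-0.03754 -0.04892 +1.00000]
B = K⁻¹H; ‖b₁‖=0.931275, ‖b₂‖=0.931275; λ = 2/(‖b₁‖+‖b₂‖) = 1.073796, sign → tz>0 ⇒ λ=+1.073796
r₁ = λ·B[:,0] = (+0.93114,-0.36244,-0.04031); r₂ = λ·B[:,1] = (+0.36026,+0.93137,-0.05253)
r₃ = r₁×r₂ = (+0.05658,+0.03439,+0.99781); SVD([r₁ r₂ r₃]) → R = UVᵀ:
  R  [+0.93114 +0.36026 +0.05658]
  R  [-0.36244 +0.93137 +0.03439]
  R  [-0.04031 -0.05253 +0.99781]
t = (-0.43460, +0.08013, +1.07380) m
tr R = 2.860315; θ = arccos((tr R − 1)/2) = 0.375955 rad = 21.541°
axis k = ((R−Rᵀ)₃₂, (R−Rᵀ)₁₃, (R−Rᵀ)₂₁) / (2 sinθ) = (-0.118365, +0.131953, -0.984164)
rvec = θ·k = (-0.044500, +0.049608, -0.370001)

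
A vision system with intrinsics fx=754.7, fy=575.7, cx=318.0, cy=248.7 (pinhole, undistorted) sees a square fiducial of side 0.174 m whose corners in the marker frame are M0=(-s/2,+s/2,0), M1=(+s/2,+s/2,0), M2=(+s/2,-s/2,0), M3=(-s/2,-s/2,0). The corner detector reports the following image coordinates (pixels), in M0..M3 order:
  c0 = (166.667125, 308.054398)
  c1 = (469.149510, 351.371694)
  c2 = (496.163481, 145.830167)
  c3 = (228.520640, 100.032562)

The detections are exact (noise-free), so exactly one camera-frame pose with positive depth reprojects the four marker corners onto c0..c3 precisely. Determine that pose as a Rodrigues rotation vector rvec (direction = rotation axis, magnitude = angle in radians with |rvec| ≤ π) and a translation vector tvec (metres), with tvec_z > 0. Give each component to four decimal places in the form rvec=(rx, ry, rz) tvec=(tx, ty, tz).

rvec=(-0.2964, -0.1254, 0.1824) tvec=(0.0155, -0.0219, 0.4498)

Intrinsics K: fx=754.7, fy=575.7, cx=318.0, cy=248.7
Marker side s = 0.174 m; corners in marker frame (Z=0):
  M0 = (-0.0870, +0.0870, 0)
  M1 = (+0.0870, +0.0870, 0)
  M2 = (+0.0870, -0.0870, 0)
  M3 = (-0.0870, -0.0870, 0)
Detected image corners:
  c0 = (166.667125, 308.054398) px
  c1 = (469.149510, 351.371694) px
  c2 = (496.163481, 145.830167) px
  c3 = (228.520640, 100.032562) px
Planar DLT: solve 8×8 A·h = b for H (H[2,2]=1):
  H  [+1704.95340 -481.11365 +344.06148]
  H  [+304.72835 +1036.81890 +220.71606]
  H  [+0.21313 -0.66918 +1.00000]
B = K⁻¹H; ‖b₁‖=2.223176, ‖b₂‖=2.223176; λ = 2/(‖b₁‖+‖b₂‖) = 0.449807, sign → tz>0 ⇒ λ=+0.449807
r₁ = λ·B[:,0] = (+0.97577,+0.19668,+0.09587); r₂ = λ·B[:,1] = (-0.15992,+0.94012,-0.30100)
r₃ = r₁×r₂ = (-0.14933,+0.27838,+0.94879); SVD([r₁ r₂ r₃]) → R = UVᵀ:
  R  [+0.97577 -0.15992 -0.14933]
  R  [+0.19668 +0.94012 +0.27838]
  R  [+0.09587 -0.30100 +0.94879]
t = (+0.01553, -0.02186, +0.44981) m
tr R = 2.864683; θ = arccos((tr R − 1)/2) = 0.369960 rad = 21.197°
axis k = ((R−Rᵀ)₃₂, (R−Rᵀ)₁₃, (R−Rᵀ)₂₁) / (2 sinθ) = (-0.801176, -0.339060, +0.493108)
rvec = θ·k = (-0.296403, -0.125439, +0.182431)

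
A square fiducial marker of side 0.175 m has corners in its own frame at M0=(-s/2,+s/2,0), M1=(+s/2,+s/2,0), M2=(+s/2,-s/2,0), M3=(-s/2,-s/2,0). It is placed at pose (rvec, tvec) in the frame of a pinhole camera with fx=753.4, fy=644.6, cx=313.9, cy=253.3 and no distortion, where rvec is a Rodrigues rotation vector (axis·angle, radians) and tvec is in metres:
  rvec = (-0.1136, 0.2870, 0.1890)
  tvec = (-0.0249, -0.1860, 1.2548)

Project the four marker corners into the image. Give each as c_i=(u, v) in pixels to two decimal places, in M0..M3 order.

Intrinsics K: fx=753.4, fy=644.6, cx=313.9, cy=253.3
Marker side s = 0.175 m; corners in marker frame (Z=0):
  M0 = (-0.0875, +0.0875, 0)
  M1 = (+0.0875, +0.0875, 0)
  M2 = (+0.0875, -0.0875, 0)
  M3 = (-0.0875, -0.0875, 0)
rvec = (-0.1136, 0.2870, 0.1890), |rvec| = θ = 0.36193 rad = 20.737°
Rodrigues: sinθ=0.35408, 1−cosθ=0.06479; R = I + sinθ·[k]× + (1−cosθ)·[k]×²:
    [+0.94160 -0.20103 +0.27016]
    [+0.16878 +0.97595 +0.13796]
    [-0.29139 -0.08431 +0.95288]
t = (-0.0249, -0.1860, 1.2548) m
M0: Pc = R·M0+t = (-0.12488, -0.11537, +1.27292); u = 753.4·(-0.12488)/1.27292 + 313.9 = 239.9879, v = 644.6·(-0.11537)/1.27292 + 253.3 = 194.8761
M1: Pc = R·M1+t = (+0.03990, -0.08584, +1.22193); u = 753.4·(+0.03990)/1.22193 + 313.9 = 338.5011, v = 644.6·(-0.08584)/1.22193 + 253.3 = 208.0189
M2: Pc = R·M2+t = (+0.07508, -0.25663, +1.23668); u = 753.4·(+0.07508)/1.23668 + 313.9 = 359.6393, v = 644.6·(-0.25663)/1.23668 + 253.3 = 119.5368
M3: Pc = R·M3+t = (-0.08970, -0.28616, +1.28767); u = 753.4·(-0.08970)/1.28767 + 313.9 = 261.4178, v = 644.6·(-0.28616)/1.28767 + 253.3 = 110.0486

c0=(239.99, 194.88) c1=(338.50, 208.02) c2=(359.64, 119.54) c3=(261.42, 110.05)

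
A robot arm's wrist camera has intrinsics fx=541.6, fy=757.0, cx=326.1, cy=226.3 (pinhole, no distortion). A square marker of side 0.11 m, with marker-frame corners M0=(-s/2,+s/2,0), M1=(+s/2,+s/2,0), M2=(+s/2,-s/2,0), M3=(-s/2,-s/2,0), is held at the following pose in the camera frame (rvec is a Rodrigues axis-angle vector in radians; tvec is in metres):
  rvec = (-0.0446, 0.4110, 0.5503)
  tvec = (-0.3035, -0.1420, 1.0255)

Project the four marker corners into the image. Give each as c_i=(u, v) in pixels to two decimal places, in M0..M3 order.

c0=(133.09, 138.04) c1=(170.57, 175.51) c2=(200.18, 104.08) c3=(161.22, 69.29)

Intrinsics K: fx=541.6, fy=757.0, cx=326.1, cy=226.3
Marker side s = 0.11 m; corners in marker frame (Z=0):
  M0 = (-0.0550, +0.0550, 0)
  M1 = (+0.0550, +0.0550, 0)
  M2 = (+0.0550, -0.0550, 0)
  M3 = (-0.0550, -0.0550, 0)
rvec = (-0.0446, 0.4110, 0.5503), |rvec| = θ = 0.68829 rad = 39.436°
Rodrigues: sinθ=0.63522, 1−cosθ=0.22767; R = I + sinθ·[k]× + (1−cosθ)·[k]×²:
    [+0.77329 -0.51668 +0.36751]
    [+0.49906 +0.85351 +0.14985]
    [-0.39110 +0.06753 +0.91787]
t = (-0.3035, -0.1420, 1.0255) m
M0: Pc = R·M0+t = (-0.37445, -0.12251, +1.05072); u = 541.6·(-0.37445)/1.05072 + 326.1 = 133.0893, v = 757.0·(-0.12251)/1.05072 + 226.3 = 138.0407
M1: Pc = R·M1+t = (-0.28939, -0.06761, +1.00770); u = 541.6·(-0.28939)/1.00770 + 326.1 = 170.5666, v = 757.0·(-0.06761)/1.00770 + 226.3 = 175.5116
M2: Pc = R·M2+t = (-0.23255, -0.16149, +1.00028); u = 541.6·(-0.23255)/1.00028 + 326.1 = 200.1846, v = 757.0·(-0.16149)/1.00028 + 226.3 = 104.0819
M3: Pc = R·M3+t = (-0.31761, -0.21639, +1.04330); u = 541.6·(-0.31761)/1.04330 + 326.1 = 161.2192, v = 757.0·(-0.21639)/1.04330 + 226.3 = 69.2897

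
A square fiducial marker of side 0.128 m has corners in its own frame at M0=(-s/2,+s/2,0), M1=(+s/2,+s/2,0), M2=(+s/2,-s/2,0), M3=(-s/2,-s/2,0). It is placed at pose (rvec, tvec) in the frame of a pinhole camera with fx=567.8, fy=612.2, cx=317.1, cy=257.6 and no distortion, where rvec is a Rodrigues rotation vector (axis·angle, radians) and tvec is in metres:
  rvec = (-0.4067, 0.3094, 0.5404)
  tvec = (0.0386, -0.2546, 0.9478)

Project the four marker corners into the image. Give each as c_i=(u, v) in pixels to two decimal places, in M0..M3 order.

c0=(288.01, 108.58) c1=(351.89, 137.84) c2=(393.13, 77.52) c3=(329.57, 52.37)

Intrinsics K: fx=567.8, fy=612.2, cx=317.1, cy=257.6
Marker side s = 0.128 m; corners in marker frame (Z=0):
  M0 = (-0.0640, +0.0640, 0)
  M1 = (+0.0640, +0.0640, 0)
  M2 = (+0.0640, -0.0640, 0)
  M3 = (-0.0640, -0.0640, 0)
rvec = (-0.4067, 0.3094, 0.5404), |rvec| = θ = 0.74375 rad = 42.614°
Rodrigues: sinθ=0.67705, 1−cosθ=0.26407; R = I + sinθ·[k]× + (1−cosθ)·[k]×²:
    [+0.81489 -0.55201 +0.17674]
    [+0.43187 +0.78163 +0.45004]
    [-0.38657 -0.29041 +0.87534]
t = (0.0386, -0.2546, 0.9478) m
M0: Pc = R·M0+t = (-0.04888, -0.23222, +0.95395); u = 567.8·(-0.04888)/0.95395 + 317.1 = 288.0053, v = 612.2·(-0.23222)/0.95395 + 257.6 = 108.5760
M1: Pc = R·M1+t = (+0.05542, -0.17694, +0.90447); u = 567.8·(+0.05542)/0.90447 + 317.1 = 351.8939, v = 612.2·(-0.17694)/0.90447 + 257.6 = 137.8395
M2: Pc = R·M2+t = (+0.12608, -0.27698, +0.94165); u = 567.8·(+0.12608)/0.94165 + 317.1 = 393.1256, v = 612.2·(-0.27698)/0.94165 + 257.6 = 77.5215
M3: Pc = R·M3+t = (+0.02178, -0.33226, +0.99113); u = 567.8·(+0.02178)/0.99113 + 317.1 = 329.5747, v = 612.2·(-0.33226)/0.99113 + 257.6 = 52.3669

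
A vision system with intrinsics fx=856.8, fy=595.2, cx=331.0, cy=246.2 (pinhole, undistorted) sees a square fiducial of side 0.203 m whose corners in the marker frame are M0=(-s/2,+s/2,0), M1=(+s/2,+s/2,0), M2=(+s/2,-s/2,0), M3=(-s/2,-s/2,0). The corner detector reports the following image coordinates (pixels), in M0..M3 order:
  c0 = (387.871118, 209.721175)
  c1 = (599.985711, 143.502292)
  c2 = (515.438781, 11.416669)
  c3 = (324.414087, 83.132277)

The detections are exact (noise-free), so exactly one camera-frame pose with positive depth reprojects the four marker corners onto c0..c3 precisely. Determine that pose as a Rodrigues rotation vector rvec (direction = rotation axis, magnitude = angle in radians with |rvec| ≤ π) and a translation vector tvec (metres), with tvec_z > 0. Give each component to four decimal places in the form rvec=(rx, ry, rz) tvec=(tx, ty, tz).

rvec=(-0.2369, 0.3817, -0.3550) tvec=(0.1112, -0.1797, 0.7910)

Intrinsics K: fx=856.8, fy=595.2, cx=331.0, cy=246.2
Marker side s = 0.203 m; corners in marker frame (Z=0):
  M0 = (-0.1015, +0.1015, 0)
  M1 = (+0.1015, +0.1015, 0)
  M2 = (+0.1015, -0.1015, 0)
  M3 = (-0.1015, -0.1015, 0)
Detected image corners:
  c0 = (387.871118, 209.721175) px
  c1 = (599.985711, 143.502292) px
  c2 = (515.438781, 11.416669) px
  c3 = (324.414087, 83.132277) px
Planar DLT: solve 8×8 A·h = b for H (H[2,2]=1):
  H  [+806.00070 +194.82756 +451.40784]
  H  [-385.57222 +595.51751 +110.95305]
  H  [-0.40492 -0.36675 +1.00000]
B = K⁻¹H; ‖b₁‖=1.264269, ‖b₂‖=1.264269; λ = 2/(‖b₁‖+‖b₂‖) = 0.790971, sign → tz>0 ⇒ λ=+0.790971
r₁ = λ·B[:,0] = (+0.86781,-0.37991,-0.32028); r₂ = λ·B[:,1] = (+0.29193,+0.91139,-0.29009)
r₃ = r₁×r₂ = (+0.40211,+0.15824,+0.90181); SVD([r₁ r₂ r₃]) → R = UVᵀ:
  R  [+0.86781 +0.29193 +0.40211]
  R  [-0.37991 +0.91139 +0.15824]
  R  [-0.32028 -0.29009 +0.90181]
t = (+0.11116, -0.17973, +0.79097) m
tr R = 2.681006; θ = arccos((tr R − 1)/2) = 0.572585 rad = 32.807°
axis k = ((R−Rᵀ)₃₂, (R−Rᵀ)₁₃, (R−Rᵀ)₂₁) / (2 sinθ) = (-0.413740, +0.666649, -0.619999)
rvec = θ·k = (-0.236902, +0.381713, -0.355002)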